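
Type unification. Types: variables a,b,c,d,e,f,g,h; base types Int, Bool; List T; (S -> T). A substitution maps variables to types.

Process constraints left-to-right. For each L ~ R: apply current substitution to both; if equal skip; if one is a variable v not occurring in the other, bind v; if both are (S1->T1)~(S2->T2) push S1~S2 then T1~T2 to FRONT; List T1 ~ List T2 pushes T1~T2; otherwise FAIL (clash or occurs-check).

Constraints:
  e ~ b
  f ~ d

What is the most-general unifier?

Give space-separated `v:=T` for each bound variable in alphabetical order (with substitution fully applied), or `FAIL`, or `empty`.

step 1: unify e ~ b  [subst: {-} | 1 pending]
  bind e := b
step 2: unify f ~ d  [subst: {e:=b} | 0 pending]
  bind f := d

Answer: e:=b f:=d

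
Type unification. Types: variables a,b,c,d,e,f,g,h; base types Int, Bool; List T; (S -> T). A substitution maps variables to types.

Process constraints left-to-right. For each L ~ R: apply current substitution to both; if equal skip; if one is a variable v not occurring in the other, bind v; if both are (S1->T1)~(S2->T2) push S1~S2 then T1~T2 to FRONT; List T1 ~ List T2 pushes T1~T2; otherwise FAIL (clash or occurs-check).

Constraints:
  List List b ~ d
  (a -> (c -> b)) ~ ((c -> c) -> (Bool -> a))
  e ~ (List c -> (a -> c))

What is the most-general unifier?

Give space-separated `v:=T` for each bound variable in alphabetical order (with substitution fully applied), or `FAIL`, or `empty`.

step 1: unify List List b ~ d  [subst: {-} | 2 pending]
  bind d := List List b
step 2: unify (a -> (c -> b)) ~ ((c -> c) -> (Bool -> a))  [subst: {d:=List List b} | 1 pending]
  -> decompose arrow: push a~(c -> c), (c -> b)~(Bool -> a)
step 3: unify a ~ (c -> c)  [subst: {d:=List List b} | 2 pending]
  bind a := (c -> c)
step 4: unify (c -> b) ~ (Bool -> (c -> c))  [subst: {d:=List List b, a:=(c -> c)} | 1 pending]
  -> decompose arrow: push c~Bool, b~(c -> c)
step 5: unify c ~ Bool  [subst: {d:=List List b, a:=(c -> c)} | 2 pending]
  bind c := Bool
step 6: unify b ~ (Bool -> Bool)  [subst: {d:=List List b, a:=(c -> c), c:=Bool} | 1 pending]
  bind b := (Bool -> Bool)
step 7: unify e ~ (List Bool -> ((Bool -> Bool) -> Bool))  [subst: {d:=List List b, a:=(c -> c), c:=Bool, b:=(Bool -> Bool)} | 0 pending]
  bind e := (List Bool -> ((Bool -> Bool) -> Bool))

Answer: a:=(Bool -> Bool) b:=(Bool -> Bool) c:=Bool d:=List List (Bool -> Bool) e:=(List Bool -> ((Bool -> Bool) -> Bool))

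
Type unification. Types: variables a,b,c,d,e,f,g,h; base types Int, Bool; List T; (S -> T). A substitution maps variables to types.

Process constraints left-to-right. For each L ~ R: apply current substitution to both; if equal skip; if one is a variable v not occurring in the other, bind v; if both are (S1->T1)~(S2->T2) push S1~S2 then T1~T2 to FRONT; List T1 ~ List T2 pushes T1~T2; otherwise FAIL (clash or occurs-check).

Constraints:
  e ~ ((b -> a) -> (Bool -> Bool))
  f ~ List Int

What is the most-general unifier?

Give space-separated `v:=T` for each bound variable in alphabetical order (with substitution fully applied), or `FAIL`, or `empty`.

Answer: e:=((b -> a) -> (Bool -> Bool)) f:=List Int

Derivation:
step 1: unify e ~ ((b -> a) -> (Bool -> Bool))  [subst: {-} | 1 pending]
  bind e := ((b -> a) -> (Bool -> Bool))
step 2: unify f ~ List Int  [subst: {e:=((b -> a) -> (Bool -> Bool))} | 0 pending]
  bind f := List Int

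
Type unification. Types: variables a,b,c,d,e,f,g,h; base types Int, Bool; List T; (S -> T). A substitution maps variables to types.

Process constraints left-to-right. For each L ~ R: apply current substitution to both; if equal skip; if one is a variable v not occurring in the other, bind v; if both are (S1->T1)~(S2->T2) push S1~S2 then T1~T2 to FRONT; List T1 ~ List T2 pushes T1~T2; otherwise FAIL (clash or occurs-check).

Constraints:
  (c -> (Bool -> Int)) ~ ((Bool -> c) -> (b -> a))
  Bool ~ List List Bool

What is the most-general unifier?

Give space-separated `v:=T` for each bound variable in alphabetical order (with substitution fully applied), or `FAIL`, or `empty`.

Answer: FAIL

Derivation:
step 1: unify (c -> (Bool -> Int)) ~ ((Bool -> c) -> (b -> a))  [subst: {-} | 1 pending]
  -> decompose arrow: push c~(Bool -> c), (Bool -> Int)~(b -> a)
step 2: unify c ~ (Bool -> c)  [subst: {-} | 2 pending]
  occurs-check fail: c in (Bool -> c)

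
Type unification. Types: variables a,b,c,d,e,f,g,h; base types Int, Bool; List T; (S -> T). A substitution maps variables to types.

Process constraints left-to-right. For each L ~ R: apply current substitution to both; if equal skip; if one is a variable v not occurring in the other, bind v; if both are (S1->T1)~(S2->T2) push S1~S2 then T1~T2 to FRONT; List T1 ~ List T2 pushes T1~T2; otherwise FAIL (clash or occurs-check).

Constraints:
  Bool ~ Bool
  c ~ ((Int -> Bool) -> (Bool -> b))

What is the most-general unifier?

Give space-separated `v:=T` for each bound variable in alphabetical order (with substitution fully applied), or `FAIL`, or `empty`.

Answer: c:=((Int -> Bool) -> (Bool -> b))

Derivation:
step 1: unify Bool ~ Bool  [subst: {-} | 1 pending]
  -> identical, skip
step 2: unify c ~ ((Int -> Bool) -> (Bool -> b))  [subst: {-} | 0 pending]
  bind c := ((Int -> Bool) -> (Bool -> b))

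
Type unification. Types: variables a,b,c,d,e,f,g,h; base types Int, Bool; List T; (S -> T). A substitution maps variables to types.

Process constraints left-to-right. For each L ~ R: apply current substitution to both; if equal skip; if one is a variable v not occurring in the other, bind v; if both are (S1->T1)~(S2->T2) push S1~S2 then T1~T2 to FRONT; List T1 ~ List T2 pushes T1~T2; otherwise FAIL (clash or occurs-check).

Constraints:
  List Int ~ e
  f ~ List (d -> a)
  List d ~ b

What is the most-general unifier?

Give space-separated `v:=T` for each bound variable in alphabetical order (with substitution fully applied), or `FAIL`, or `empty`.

Answer: b:=List d e:=List Int f:=List (d -> a)

Derivation:
step 1: unify List Int ~ e  [subst: {-} | 2 pending]
  bind e := List Int
step 2: unify f ~ List (d -> a)  [subst: {e:=List Int} | 1 pending]
  bind f := List (d -> a)
step 3: unify List d ~ b  [subst: {e:=List Int, f:=List (d -> a)} | 0 pending]
  bind b := List d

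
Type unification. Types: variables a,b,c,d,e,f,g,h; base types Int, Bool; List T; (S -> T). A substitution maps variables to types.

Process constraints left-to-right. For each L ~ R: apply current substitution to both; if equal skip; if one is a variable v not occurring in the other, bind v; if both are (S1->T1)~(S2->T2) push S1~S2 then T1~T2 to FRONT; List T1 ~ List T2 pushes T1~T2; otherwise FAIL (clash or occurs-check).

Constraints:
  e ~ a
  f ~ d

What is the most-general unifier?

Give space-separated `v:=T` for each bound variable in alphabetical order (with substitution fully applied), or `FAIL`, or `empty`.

step 1: unify e ~ a  [subst: {-} | 1 pending]
  bind e := a
step 2: unify f ~ d  [subst: {e:=a} | 0 pending]
  bind f := d

Answer: e:=a f:=d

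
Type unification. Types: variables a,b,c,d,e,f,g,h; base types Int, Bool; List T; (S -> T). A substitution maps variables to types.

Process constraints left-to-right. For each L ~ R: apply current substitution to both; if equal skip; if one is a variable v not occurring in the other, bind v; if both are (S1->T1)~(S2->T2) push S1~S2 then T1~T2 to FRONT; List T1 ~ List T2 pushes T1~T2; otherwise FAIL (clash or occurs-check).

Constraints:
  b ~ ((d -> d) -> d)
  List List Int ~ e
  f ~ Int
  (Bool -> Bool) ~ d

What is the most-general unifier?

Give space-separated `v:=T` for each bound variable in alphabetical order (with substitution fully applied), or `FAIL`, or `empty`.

step 1: unify b ~ ((d -> d) -> d)  [subst: {-} | 3 pending]
  bind b := ((d -> d) -> d)
step 2: unify List List Int ~ e  [subst: {b:=((d -> d) -> d)} | 2 pending]
  bind e := List List Int
step 3: unify f ~ Int  [subst: {b:=((d -> d) -> d), e:=List List Int} | 1 pending]
  bind f := Int
step 4: unify (Bool -> Bool) ~ d  [subst: {b:=((d -> d) -> d), e:=List List Int, f:=Int} | 0 pending]
  bind d := (Bool -> Bool)

Answer: b:=(((Bool -> Bool) -> (Bool -> Bool)) -> (Bool -> Bool)) d:=(Bool -> Bool) e:=List List Int f:=Int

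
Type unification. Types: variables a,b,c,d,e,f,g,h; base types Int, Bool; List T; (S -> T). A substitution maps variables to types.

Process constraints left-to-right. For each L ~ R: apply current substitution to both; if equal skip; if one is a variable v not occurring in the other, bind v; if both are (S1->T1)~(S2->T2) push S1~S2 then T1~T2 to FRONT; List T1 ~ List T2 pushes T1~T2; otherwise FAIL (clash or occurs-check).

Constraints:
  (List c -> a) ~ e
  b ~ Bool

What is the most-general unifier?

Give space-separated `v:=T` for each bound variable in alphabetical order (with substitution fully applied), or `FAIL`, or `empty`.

Answer: b:=Bool e:=(List c -> a)

Derivation:
step 1: unify (List c -> a) ~ e  [subst: {-} | 1 pending]
  bind e := (List c -> a)
step 2: unify b ~ Bool  [subst: {e:=(List c -> a)} | 0 pending]
  bind b := Bool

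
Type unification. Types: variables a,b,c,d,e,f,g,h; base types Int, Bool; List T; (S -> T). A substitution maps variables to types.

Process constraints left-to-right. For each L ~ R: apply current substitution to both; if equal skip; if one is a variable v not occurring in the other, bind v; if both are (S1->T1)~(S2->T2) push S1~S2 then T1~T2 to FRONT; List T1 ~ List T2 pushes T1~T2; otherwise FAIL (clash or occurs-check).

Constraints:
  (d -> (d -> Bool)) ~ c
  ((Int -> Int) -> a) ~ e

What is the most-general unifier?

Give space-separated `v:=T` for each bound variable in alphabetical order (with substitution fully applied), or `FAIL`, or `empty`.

Answer: c:=(d -> (d -> Bool)) e:=((Int -> Int) -> a)

Derivation:
step 1: unify (d -> (d -> Bool)) ~ c  [subst: {-} | 1 pending]
  bind c := (d -> (d -> Bool))
step 2: unify ((Int -> Int) -> a) ~ e  [subst: {c:=(d -> (d -> Bool))} | 0 pending]
  bind e := ((Int -> Int) -> a)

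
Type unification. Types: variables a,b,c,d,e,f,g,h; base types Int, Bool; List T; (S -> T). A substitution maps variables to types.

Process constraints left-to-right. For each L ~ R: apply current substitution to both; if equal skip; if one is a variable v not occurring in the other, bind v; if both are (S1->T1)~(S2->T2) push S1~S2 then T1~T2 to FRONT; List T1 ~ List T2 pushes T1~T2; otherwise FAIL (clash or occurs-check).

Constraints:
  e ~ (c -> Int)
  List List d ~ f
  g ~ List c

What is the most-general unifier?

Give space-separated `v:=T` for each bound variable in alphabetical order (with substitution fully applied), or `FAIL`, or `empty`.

step 1: unify e ~ (c -> Int)  [subst: {-} | 2 pending]
  bind e := (c -> Int)
step 2: unify List List d ~ f  [subst: {e:=(c -> Int)} | 1 pending]
  bind f := List List d
step 3: unify g ~ List c  [subst: {e:=(c -> Int), f:=List List d} | 0 pending]
  bind g := List c

Answer: e:=(c -> Int) f:=List List d g:=List c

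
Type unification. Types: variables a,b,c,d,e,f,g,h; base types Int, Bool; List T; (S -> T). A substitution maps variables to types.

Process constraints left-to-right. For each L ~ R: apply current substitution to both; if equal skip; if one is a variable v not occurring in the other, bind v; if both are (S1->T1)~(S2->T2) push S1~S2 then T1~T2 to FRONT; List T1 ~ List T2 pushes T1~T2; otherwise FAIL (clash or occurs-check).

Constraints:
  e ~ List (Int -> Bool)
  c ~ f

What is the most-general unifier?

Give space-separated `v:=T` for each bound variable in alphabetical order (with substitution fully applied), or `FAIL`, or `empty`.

Answer: c:=f e:=List (Int -> Bool)

Derivation:
step 1: unify e ~ List (Int -> Bool)  [subst: {-} | 1 pending]
  bind e := List (Int -> Bool)
step 2: unify c ~ f  [subst: {e:=List (Int -> Bool)} | 0 pending]
  bind c := f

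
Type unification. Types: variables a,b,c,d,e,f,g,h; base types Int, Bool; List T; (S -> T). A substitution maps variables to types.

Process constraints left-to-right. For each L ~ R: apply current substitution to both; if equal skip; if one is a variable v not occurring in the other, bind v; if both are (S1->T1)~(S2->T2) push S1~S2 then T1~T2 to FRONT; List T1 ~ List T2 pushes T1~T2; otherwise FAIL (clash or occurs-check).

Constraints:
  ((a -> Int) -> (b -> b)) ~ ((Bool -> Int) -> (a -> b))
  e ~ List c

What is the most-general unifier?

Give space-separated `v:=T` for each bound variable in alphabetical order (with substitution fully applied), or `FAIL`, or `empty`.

step 1: unify ((a -> Int) -> (b -> b)) ~ ((Bool -> Int) -> (a -> b))  [subst: {-} | 1 pending]
  -> decompose arrow: push (a -> Int)~(Bool -> Int), (b -> b)~(a -> b)
step 2: unify (a -> Int) ~ (Bool -> Int)  [subst: {-} | 2 pending]
  -> decompose arrow: push a~Bool, Int~Int
step 3: unify a ~ Bool  [subst: {-} | 3 pending]
  bind a := Bool
step 4: unify Int ~ Int  [subst: {a:=Bool} | 2 pending]
  -> identical, skip
step 5: unify (b -> b) ~ (Bool -> b)  [subst: {a:=Bool} | 1 pending]
  -> decompose arrow: push b~Bool, b~b
step 6: unify b ~ Bool  [subst: {a:=Bool} | 2 pending]
  bind b := Bool
step 7: unify Bool ~ Bool  [subst: {a:=Bool, b:=Bool} | 1 pending]
  -> identical, skip
step 8: unify e ~ List c  [subst: {a:=Bool, b:=Bool} | 0 pending]
  bind e := List c

Answer: a:=Bool b:=Bool e:=List c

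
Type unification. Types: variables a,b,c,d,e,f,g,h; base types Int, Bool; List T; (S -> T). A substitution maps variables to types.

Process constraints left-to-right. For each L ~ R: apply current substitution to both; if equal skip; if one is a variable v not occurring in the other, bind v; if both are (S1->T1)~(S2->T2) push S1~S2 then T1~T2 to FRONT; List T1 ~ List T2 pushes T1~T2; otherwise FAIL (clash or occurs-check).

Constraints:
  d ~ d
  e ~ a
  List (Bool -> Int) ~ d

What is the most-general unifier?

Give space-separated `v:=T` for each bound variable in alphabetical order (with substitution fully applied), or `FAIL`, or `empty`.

step 1: unify d ~ d  [subst: {-} | 2 pending]
  -> identical, skip
step 2: unify e ~ a  [subst: {-} | 1 pending]
  bind e := a
step 3: unify List (Bool -> Int) ~ d  [subst: {e:=a} | 0 pending]
  bind d := List (Bool -> Int)

Answer: d:=List (Bool -> Int) e:=a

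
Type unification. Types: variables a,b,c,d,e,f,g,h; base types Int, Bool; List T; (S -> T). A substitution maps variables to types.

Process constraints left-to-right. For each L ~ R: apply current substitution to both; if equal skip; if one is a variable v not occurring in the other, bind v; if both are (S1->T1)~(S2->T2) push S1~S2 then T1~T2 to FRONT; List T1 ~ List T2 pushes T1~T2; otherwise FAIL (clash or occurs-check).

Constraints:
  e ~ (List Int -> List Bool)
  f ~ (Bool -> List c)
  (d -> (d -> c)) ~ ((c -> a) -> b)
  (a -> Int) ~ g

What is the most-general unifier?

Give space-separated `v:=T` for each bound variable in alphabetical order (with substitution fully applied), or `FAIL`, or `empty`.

step 1: unify e ~ (List Int -> List Bool)  [subst: {-} | 3 pending]
  bind e := (List Int -> List Bool)
step 2: unify f ~ (Bool -> List c)  [subst: {e:=(List Int -> List Bool)} | 2 pending]
  bind f := (Bool -> List c)
step 3: unify (d -> (d -> c)) ~ ((c -> a) -> b)  [subst: {e:=(List Int -> List Bool), f:=(Bool -> List c)} | 1 pending]
  -> decompose arrow: push d~(c -> a), (d -> c)~b
step 4: unify d ~ (c -> a)  [subst: {e:=(List Int -> List Bool), f:=(Bool -> List c)} | 2 pending]
  bind d := (c -> a)
step 5: unify ((c -> a) -> c) ~ b  [subst: {e:=(List Int -> List Bool), f:=(Bool -> List c), d:=(c -> a)} | 1 pending]
  bind b := ((c -> a) -> c)
step 6: unify (a -> Int) ~ g  [subst: {e:=(List Int -> List Bool), f:=(Bool -> List c), d:=(c -> a), b:=((c -> a) -> c)} | 0 pending]
  bind g := (a -> Int)

Answer: b:=((c -> a) -> c) d:=(c -> a) e:=(List Int -> List Bool) f:=(Bool -> List c) g:=(a -> Int)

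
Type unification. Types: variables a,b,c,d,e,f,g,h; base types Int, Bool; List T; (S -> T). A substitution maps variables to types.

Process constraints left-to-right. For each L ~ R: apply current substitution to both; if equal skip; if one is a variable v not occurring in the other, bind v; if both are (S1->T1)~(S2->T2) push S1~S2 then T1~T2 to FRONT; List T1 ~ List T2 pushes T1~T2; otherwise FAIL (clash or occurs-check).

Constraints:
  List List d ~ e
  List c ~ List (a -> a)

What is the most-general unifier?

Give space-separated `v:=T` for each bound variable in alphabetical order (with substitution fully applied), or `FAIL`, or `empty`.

step 1: unify List List d ~ e  [subst: {-} | 1 pending]
  bind e := List List d
step 2: unify List c ~ List (a -> a)  [subst: {e:=List List d} | 0 pending]
  -> decompose List: push c~(a -> a)
step 3: unify c ~ (a -> a)  [subst: {e:=List List d} | 0 pending]
  bind c := (a -> a)

Answer: c:=(a -> a) e:=List List d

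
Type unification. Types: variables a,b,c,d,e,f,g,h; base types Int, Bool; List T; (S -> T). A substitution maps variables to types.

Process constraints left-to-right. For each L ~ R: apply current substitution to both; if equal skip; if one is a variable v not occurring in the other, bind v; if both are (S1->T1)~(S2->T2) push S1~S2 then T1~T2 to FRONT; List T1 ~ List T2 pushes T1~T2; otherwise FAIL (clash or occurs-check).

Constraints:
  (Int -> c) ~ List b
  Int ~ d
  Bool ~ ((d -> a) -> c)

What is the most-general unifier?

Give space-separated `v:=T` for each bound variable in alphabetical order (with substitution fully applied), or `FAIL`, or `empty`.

step 1: unify (Int -> c) ~ List b  [subst: {-} | 2 pending]
  clash: (Int -> c) vs List b

Answer: FAIL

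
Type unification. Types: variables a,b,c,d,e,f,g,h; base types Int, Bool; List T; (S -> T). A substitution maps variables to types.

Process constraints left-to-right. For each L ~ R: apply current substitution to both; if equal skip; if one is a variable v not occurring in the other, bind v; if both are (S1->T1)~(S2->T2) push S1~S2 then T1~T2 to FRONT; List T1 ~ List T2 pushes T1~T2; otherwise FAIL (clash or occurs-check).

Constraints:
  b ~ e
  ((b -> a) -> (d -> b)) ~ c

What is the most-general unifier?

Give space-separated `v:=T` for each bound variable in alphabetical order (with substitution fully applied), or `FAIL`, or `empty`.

step 1: unify b ~ e  [subst: {-} | 1 pending]
  bind b := e
step 2: unify ((e -> a) -> (d -> e)) ~ c  [subst: {b:=e} | 0 pending]
  bind c := ((e -> a) -> (d -> e))

Answer: b:=e c:=((e -> a) -> (d -> e))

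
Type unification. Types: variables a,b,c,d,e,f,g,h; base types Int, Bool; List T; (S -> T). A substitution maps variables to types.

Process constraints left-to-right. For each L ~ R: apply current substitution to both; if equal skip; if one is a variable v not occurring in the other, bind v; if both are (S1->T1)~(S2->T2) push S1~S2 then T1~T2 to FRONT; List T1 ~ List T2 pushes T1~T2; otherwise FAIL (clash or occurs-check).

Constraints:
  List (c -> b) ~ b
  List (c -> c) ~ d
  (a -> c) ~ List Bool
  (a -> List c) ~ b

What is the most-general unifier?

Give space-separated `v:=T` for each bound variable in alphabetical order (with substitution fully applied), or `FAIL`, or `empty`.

step 1: unify List (c -> b) ~ b  [subst: {-} | 3 pending]
  occurs-check fail

Answer: FAIL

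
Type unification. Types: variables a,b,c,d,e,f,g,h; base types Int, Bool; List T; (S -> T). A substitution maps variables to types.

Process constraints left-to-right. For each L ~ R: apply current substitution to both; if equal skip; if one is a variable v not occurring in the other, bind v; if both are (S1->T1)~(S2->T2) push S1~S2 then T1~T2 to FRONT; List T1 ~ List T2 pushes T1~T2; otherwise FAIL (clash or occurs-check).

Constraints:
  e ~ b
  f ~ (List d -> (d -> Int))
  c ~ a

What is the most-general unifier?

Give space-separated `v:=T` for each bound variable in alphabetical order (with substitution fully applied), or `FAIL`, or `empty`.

step 1: unify e ~ b  [subst: {-} | 2 pending]
  bind e := b
step 2: unify f ~ (List d -> (d -> Int))  [subst: {e:=b} | 1 pending]
  bind f := (List d -> (d -> Int))
step 3: unify c ~ a  [subst: {e:=b, f:=(List d -> (d -> Int))} | 0 pending]
  bind c := a

Answer: c:=a e:=b f:=(List d -> (d -> Int))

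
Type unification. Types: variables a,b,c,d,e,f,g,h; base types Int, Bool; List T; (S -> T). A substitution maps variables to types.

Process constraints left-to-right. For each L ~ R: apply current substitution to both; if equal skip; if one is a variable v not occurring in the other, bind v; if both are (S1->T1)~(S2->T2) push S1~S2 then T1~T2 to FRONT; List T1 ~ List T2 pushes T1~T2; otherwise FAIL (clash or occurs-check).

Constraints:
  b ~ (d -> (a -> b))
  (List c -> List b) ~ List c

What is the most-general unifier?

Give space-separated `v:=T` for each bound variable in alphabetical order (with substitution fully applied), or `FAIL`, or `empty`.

step 1: unify b ~ (d -> (a -> b))  [subst: {-} | 1 pending]
  occurs-check fail: b in (d -> (a -> b))

Answer: FAIL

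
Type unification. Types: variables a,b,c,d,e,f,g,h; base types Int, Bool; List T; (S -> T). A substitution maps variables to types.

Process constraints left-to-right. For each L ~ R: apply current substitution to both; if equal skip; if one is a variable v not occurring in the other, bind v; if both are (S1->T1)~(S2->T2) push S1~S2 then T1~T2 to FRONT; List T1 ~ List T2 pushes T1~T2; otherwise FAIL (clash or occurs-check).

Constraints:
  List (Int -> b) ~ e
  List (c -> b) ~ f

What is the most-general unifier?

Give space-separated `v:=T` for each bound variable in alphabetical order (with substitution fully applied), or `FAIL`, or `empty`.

step 1: unify List (Int -> b) ~ e  [subst: {-} | 1 pending]
  bind e := List (Int -> b)
step 2: unify List (c -> b) ~ f  [subst: {e:=List (Int -> b)} | 0 pending]
  bind f := List (c -> b)

Answer: e:=List (Int -> b) f:=List (c -> b)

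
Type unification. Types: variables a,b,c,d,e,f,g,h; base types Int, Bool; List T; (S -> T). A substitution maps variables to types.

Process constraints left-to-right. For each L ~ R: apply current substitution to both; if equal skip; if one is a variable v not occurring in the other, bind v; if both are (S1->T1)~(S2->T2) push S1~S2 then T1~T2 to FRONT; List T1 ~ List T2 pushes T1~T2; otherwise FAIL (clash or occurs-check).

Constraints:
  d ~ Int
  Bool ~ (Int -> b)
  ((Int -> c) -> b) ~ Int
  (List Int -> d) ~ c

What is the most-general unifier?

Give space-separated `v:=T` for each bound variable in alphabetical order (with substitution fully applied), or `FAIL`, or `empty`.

Answer: FAIL

Derivation:
step 1: unify d ~ Int  [subst: {-} | 3 pending]
  bind d := Int
step 2: unify Bool ~ (Int -> b)  [subst: {d:=Int} | 2 pending]
  clash: Bool vs (Int -> b)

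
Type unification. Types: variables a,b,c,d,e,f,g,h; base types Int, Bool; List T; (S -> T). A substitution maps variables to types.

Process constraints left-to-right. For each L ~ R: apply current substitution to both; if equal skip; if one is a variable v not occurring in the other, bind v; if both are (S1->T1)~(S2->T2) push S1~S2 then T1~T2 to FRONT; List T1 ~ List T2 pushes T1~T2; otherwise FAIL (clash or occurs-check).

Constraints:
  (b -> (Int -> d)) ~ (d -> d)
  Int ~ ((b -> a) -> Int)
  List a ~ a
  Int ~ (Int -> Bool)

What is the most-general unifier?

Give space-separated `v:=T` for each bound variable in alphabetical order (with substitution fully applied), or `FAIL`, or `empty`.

step 1: unify (b -> (Int -> d)) ~ (d -> d)  [subst: {-} | 3 pending]
  -> decompose arrow: push b~d, (Int -> d)~d
step 2: unify b ~ d  [subst: {-} | 4 pending]
  bind b := d
step 3: unify (Int -> d) ~ d  [subst: {b:=d} | 3 pending]
  occurs-check fail

Answer: FAIL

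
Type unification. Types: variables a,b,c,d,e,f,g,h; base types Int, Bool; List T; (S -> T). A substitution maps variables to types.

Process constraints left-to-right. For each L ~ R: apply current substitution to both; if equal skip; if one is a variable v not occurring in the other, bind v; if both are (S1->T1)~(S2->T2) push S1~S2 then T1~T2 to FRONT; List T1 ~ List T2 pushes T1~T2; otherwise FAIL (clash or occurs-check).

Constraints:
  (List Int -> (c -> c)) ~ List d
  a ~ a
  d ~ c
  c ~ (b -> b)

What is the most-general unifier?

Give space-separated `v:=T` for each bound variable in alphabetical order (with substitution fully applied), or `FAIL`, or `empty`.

step 1: unify (List Int -> (c -> c)) ~ List d  [subst: {-} | 3 pending]
  clash: (List Int -> (c -> c)) vs List d

Answer: FAIL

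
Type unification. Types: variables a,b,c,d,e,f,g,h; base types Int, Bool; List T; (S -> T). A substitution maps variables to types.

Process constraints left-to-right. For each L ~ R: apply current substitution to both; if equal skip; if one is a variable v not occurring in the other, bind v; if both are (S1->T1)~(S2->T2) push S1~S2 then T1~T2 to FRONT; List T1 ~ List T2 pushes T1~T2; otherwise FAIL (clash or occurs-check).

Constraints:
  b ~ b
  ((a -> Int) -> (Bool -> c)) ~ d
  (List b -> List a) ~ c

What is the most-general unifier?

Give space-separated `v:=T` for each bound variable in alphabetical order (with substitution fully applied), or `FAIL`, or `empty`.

step 1: unify b ~ b  [subst: {-} | 2 pending]
  -> identical, skip
step 2: unify ((a -> Int) -> (Bool -> c)) ~ d  [subst: {-} | 1 pending]
  bind d := ((a -> Int) -> (Bool -> c))
step 3: unify (List b -> List a) ~ c  [subst: {d:=((a -> Int) -> (Bool -> c))} | 0 pending]
  bind c := (List b -> List a)

Answer: c:=(List b -> List a) d:=((a -> Int) -> (Bool -> (List b -> List a)))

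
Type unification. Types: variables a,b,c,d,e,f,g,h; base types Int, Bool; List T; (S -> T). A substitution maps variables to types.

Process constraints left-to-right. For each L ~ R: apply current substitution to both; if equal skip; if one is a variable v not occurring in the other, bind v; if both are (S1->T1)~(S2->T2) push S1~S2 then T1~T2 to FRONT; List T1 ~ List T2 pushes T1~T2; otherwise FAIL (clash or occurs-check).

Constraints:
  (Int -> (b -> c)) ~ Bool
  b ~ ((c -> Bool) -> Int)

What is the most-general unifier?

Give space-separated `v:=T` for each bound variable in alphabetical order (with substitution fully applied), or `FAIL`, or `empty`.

step 1: unify (Int -> (b -> c)) ~ Bool  [subst: {-} | 1 pending]
  clash: (Int -> (b -> c)) vs Bool

Answer: FAIL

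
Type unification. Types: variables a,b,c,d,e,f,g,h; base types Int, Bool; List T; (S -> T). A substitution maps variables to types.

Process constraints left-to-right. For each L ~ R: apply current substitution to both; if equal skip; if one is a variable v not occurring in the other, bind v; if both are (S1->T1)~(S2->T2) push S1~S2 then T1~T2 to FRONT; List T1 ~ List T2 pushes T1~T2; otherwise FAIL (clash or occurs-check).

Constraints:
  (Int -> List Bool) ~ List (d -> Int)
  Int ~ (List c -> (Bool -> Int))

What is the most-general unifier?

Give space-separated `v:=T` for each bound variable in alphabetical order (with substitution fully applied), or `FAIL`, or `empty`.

step 1: unify (Int -> List Bool) ~ List (d -> Int)  [subst: {-} | 1 pending]
  clash: (Int -> List Bool) vs List (d -> Int)

Answer: FAIL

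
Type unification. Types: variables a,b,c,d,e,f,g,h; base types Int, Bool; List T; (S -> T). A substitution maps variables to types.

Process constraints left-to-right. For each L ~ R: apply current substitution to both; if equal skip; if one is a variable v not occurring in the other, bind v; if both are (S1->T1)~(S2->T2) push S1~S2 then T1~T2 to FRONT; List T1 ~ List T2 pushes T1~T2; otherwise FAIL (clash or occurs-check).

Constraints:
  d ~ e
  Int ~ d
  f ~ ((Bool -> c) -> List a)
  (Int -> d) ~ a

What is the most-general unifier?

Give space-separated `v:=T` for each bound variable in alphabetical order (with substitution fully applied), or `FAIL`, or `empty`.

step 1: unify d ~ e  [subst: {-} | 3 pending]
  bind d := e
step 2: unify Int ~ e  [subst: {d:=e} | 2 pending]
  bind e := Int
step 3: unify f ~ ((Bool -> c) -> List a)  [subst: {d:=e, e:=Int} | 1 pending]
  bind f := ((Bool -> c) -> List a)
step 4: unify (Int -> Int) ~ a  [subst: {d:=e, e:=Int, f:=((Bool -> c) -> List a)} | 0 pending]
  bind a := (Int -> Int)

Answer: a:=(Int -> Int) d:=Int e:=Int f:=((Bool -> c) -> List (Int -> Int))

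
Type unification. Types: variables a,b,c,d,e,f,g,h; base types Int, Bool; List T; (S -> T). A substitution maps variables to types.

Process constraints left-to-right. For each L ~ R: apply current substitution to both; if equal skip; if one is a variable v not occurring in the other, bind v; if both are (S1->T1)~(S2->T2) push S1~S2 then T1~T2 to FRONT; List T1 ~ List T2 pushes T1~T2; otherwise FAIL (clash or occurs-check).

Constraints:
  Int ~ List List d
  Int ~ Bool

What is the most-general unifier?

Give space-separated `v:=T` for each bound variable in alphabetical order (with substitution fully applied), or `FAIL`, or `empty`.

Answer: FAIL

Derivation:
step 1: unify Int ~ List List d  [subst: {-} | 1 pending]
  clash: Int vs List List d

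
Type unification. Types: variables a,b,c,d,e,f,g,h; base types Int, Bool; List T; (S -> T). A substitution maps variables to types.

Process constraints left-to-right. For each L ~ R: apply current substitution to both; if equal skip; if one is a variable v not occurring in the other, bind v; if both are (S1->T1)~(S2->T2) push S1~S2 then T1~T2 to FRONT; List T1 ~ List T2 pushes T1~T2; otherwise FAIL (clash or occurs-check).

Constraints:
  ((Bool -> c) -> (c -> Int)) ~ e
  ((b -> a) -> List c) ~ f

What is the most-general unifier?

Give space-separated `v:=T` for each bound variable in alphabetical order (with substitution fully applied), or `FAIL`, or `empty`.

Answer: e:=((Bool -> c) -> (c -> Int)) f:=((b -> a) -> List c)

Derivation:
step 1: unify ((Bool -> c) -> (c -> Int)) ~ e  [subst: {-} | 1 pending]
  bind e := ((Bool -> c) -> (c -> Int))
step 2: unify ((b -> a) -> List c) ~ f  [subst: {e:=((Bool -> c) -> (c -> Int))} | 0 pending]
  bind f := ((b -> a) -> List c)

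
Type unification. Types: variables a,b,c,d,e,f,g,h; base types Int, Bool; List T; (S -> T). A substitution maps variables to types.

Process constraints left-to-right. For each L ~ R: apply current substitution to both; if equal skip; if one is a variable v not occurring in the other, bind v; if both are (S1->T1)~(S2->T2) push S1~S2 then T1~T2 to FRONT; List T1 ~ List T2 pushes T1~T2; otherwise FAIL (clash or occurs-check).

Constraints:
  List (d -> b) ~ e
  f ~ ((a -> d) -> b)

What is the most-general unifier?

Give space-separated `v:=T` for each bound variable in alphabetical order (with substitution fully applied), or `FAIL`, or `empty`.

Answer: e:=List (d -> b) f:=((a -> d) -> b)

Derivation:
step 1: unify List (d -> b) ~ e  [subst: {-} | 1 pending]
  bind e := List (d -> b)
step 2: unify f ~ ((a -> d) -> b)  [subst: {e:=List (d -> b)} | 0 pending]
  bind f := ((a -> d) -> b)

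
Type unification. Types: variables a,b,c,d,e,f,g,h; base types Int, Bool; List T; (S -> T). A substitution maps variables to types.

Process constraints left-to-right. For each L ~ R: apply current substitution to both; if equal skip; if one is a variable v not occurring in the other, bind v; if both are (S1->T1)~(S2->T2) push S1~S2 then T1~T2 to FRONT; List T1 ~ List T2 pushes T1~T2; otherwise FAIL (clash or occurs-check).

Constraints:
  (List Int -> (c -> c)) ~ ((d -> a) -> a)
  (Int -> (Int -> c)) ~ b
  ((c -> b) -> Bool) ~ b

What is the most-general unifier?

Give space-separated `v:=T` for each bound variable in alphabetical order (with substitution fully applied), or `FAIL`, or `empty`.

step 1: unify (List Int -> (c -> c)) ~ ((d -> a) -> a)  [subst: {-} | 2 pending]
  -> decompose arrow: push List Int~(d -> a), (c -> c)~a
step 2: unify List Int ~ (d -> a)  [subst: {-} | 3 pending]
  clash: List Int vs (d -> a)

Answer: FAIL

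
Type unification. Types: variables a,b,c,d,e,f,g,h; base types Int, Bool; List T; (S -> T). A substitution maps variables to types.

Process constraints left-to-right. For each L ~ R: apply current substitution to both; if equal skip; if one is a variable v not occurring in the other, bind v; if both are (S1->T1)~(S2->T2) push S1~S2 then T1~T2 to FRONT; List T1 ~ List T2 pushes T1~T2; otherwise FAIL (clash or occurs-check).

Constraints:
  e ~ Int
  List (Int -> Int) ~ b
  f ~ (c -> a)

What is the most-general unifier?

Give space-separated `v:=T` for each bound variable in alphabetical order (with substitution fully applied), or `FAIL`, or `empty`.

step 1: unify e ~ Int  [subst: {-} | 2 pending]
  bind e := Int
step 2: unify List (Int -> Int) ~ b  [subst: {e:=Int} | 1 pending]
  bind b := List (Int -> Int)
step 3: unify f ~ (c -> a)  [subst: {e:=Int, b:=List (Int -> Int)} | 0 pending]
  bind f := (c -> a)

Answer: b:=List (Int -> Int) e:=Int f:=(c -> a)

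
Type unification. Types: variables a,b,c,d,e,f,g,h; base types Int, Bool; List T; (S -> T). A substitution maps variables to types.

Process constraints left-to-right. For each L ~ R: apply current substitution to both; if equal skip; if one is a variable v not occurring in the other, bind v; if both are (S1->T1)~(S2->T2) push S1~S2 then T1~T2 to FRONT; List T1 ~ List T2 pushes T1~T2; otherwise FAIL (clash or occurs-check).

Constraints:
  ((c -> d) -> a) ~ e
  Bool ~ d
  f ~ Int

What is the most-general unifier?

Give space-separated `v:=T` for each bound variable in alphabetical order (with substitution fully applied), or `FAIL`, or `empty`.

Answer: d:=Bool e:=((c -> Bool) -> a) f:=Int

Derivation:
step 1: unify ((c -> d) -> a) ~ e  [subst: {-} | 2 pending]
  bind e := ((c -> d) -> a)
step 2: unify Bool ~ d  [subst: {e:=((c -> d) -> a)} | 1 pending]
  bind d := Bool
step 3: unify f ~ Int  [subst: {e:=((c -> d) -> a), d:=Bool} | 0 pending]
  bind f := Int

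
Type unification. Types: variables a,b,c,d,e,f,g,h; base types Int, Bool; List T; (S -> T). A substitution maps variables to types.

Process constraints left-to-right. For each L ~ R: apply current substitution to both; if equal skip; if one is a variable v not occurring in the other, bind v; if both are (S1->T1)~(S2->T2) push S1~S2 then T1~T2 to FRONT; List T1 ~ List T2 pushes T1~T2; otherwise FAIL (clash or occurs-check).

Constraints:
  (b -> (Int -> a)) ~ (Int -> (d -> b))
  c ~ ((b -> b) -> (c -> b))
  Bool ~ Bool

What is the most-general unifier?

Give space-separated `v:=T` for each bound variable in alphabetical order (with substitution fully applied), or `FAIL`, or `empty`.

step 1: unify (b -> (Int -> a)) ~ (Int -> (d -> b))  [subst: {-} | 2 pending]
  -> decompose arrow: push b~Int, (Int -> a)~(d -> b)
step 2: unify b ~ Int  [subst: {-} | 3 pending]
  bind b := Int
step 3: unify (Int -> a) ~ (d -> Int)  [subst: {b:=Int} | 2 pending]
  -> decompose arrow: push Int~d, a~Int
step 4: unify Int ~ d  [subst: {b:=Int} | 3 pending]
  bind d := Int
step 5: unify a ~ Int  [subst: {b:=Int, d:=Int} | 2 pending]
  bind a := Int
step 6: unify c ~ ((Int -> Int) -> (c -> Int))  [subst: {b:=Int, d:=Int, a:=Int} | 1 pending]
  occurs-check fail: c in ((Int -> Int) -> (c -> Int))

Answer: FAIL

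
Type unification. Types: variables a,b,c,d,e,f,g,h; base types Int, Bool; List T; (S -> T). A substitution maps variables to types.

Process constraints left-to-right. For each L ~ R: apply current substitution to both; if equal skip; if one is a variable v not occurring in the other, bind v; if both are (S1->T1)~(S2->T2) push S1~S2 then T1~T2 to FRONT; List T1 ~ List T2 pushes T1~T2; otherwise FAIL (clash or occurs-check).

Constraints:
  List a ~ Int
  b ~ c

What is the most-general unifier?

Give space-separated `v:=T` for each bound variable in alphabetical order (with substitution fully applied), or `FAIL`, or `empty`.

Answer: FAIL

Derivation:
step 1: unify List a ~ Int  [subst: {-} | 1 pending]
  clash: List a vs Int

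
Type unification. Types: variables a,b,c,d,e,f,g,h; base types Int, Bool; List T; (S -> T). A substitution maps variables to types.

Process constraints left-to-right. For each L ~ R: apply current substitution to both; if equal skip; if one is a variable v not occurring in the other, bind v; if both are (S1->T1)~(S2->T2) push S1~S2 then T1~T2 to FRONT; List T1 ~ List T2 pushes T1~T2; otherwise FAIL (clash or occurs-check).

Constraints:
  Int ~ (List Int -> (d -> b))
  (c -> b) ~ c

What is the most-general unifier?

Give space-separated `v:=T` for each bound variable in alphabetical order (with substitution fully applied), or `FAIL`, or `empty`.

Answer: FAIL

Derivation:
step 1: unify Int ~ (List Int -> (d -> b))  [subst: {-} | 1 pending]
  clash: Int vs (List Int -> (d -> b))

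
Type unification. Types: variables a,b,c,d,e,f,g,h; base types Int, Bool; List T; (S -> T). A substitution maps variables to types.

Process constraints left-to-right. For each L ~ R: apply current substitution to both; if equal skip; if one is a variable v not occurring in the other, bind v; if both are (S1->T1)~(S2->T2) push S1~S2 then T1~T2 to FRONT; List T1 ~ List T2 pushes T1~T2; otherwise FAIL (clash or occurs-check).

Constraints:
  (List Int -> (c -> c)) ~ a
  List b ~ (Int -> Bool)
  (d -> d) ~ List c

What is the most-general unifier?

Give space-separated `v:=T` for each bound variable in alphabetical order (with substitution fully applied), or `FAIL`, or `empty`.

step 1: unify (List Int -> (c -> c)) ~ a  [subst: {-} | 2 pending]
  bind a := (List Int -> (c -> c))
step 2: unify List b ~ (Int -> Bool)  [subst: {a:=(List Int -> (c -> c))} | 1 pending]
  clash: List b vs (Int -> Bool)

Answer: FAIL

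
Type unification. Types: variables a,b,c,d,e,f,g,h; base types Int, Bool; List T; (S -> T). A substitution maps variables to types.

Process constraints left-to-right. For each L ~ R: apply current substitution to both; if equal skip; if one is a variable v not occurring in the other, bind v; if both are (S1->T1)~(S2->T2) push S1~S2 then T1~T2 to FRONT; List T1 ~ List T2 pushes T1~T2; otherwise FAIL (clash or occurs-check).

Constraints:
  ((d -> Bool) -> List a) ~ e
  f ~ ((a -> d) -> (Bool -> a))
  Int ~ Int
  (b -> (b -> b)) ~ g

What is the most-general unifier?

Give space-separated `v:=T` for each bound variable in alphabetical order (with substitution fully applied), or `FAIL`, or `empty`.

Answer: e:=((d -> Bool) -> List a) f:=((a -> d) -> (Bool -> a)) g:=(b -> (b -> b))

Derivation:
step 1: unify ((d -> Bool) -> List a) ~ e  [subst: {-} | 3 pending]
  bind e := ((d -> Bool) -> List a)
step 2: unify f ~ ((a -> d) -> (Bool -> a))  [subst: {e:=((d -> Bool) -> List a)} | 2 pending]
  bind f := ((a -> d) -> (Bool -> a))
step 3: unify Int ~ Int  [subst: {e:=((d -> Bool) -> List a), f:=((a -> d) -> (Bool -> a))} | 1 pending]
  -> identical, skip
step 4: unify (b -> (b -> b)) ~ g  [subst: {e:=((d -> Bool) -> List a), f:=((a -> d) -> (Bool -> a))} | 0 pending]
  bind g := (b -> (b -> b))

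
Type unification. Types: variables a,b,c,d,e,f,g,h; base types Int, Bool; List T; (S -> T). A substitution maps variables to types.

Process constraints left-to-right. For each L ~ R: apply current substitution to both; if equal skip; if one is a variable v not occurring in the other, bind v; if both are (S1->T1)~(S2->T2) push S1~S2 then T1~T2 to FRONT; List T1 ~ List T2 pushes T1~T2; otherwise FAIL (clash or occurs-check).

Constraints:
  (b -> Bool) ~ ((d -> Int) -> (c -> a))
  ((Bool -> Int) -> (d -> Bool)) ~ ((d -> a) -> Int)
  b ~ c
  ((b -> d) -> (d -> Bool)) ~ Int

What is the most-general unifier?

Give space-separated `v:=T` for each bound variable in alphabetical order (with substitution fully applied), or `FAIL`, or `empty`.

step 1: unify (b -> Bool) ~ ((d -> Int) -> (c -> a))  [subst: {-} | 3 pending]
  -> decompose arrow: push b~(d -> Int), Bool~(c -> a)
step 2: unify b ~ (d -> Int)  [subst: {-} | 4 pending]
  bind b := (d -> Int)
step 3: unify Bool ~ (c -> a)  [subst: {b:=(d -> Int)} | 3 pending]
  clash: Bool vs (c -> a)

Answer: FAIL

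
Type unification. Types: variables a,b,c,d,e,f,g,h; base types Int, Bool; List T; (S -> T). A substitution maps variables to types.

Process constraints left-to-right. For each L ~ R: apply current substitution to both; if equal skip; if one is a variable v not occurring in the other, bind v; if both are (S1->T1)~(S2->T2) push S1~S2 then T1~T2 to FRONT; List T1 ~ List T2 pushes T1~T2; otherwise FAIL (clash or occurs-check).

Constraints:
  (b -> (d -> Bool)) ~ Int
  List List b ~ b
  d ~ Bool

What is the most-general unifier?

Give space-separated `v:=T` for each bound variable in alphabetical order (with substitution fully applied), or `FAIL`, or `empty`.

Answer: FAIL

Derivation:
step 1: unify (b -> (d -> Bool)) ~ Int  [subst: {-} | 2 pending]
  clash: (b -> (d -> Bool)) vs Int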